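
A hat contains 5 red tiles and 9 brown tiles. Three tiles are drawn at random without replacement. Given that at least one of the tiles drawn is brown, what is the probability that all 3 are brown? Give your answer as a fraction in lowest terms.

P(all 3 brown) = C(9,3)/C(14,3) = 3/13; P(at least one brown) = 1 − C(5,3)/C(14,3) = 177/182.
Since 'all 3 brown' ⊆ 'at least one brown', P(all 3 | at least one) = 3/13 / 177/182 = 14/59 ≈ 0.2373.

14/59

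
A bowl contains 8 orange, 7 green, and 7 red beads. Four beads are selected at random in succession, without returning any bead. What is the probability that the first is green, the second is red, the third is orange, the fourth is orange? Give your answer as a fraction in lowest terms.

49/3135

Multiply the conditional probability of each draw in order, without replacement, so each draw removes one from its color and from the total.
P = (7/22) · (7/21) · (8/20) · (7/19) = 49/3135 ≈ 0.0156.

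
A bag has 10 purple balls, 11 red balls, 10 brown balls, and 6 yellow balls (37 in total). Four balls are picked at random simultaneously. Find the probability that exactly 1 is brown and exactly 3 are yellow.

Unordered draws without replacement: count favorable combinations over C(37,4).
Favorable = C(10,0) · C(11,0) · C(10,1) · C(6,3) = 200; total = C(37,4) = 66045.
P = 200/66045 = 40/13209 ≈ 0.0030.

40/13209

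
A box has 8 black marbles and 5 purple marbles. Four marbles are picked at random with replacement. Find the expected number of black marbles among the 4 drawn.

By linearity of expectation, E[X] = Σ P(draw i is black); each independent draw has P(black) = 8/13.
E[X] = 4 · 8/13 = 32/13 ≈ 2.4615.

32/13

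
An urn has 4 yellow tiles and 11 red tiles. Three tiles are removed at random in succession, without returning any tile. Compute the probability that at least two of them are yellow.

2/13

Sum the hypergeometric tail for j = 2,…,3 yellow tiles.
Favorable = C(4,2)·C(11,1) + C(4,3)·C(11,0) = 70; total = C(15,3) = 455.
P = 70/455 = 2/13 ≈ 0.1538.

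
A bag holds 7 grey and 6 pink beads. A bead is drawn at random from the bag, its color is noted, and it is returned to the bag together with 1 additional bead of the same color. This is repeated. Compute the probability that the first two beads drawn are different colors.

6/13

Either pink then grey, or grey then pink; after the first draw the total is 14.
P = (6/13)·(7/14) + (7/13)·(6/14) = 6/13 ≈ 0.4615.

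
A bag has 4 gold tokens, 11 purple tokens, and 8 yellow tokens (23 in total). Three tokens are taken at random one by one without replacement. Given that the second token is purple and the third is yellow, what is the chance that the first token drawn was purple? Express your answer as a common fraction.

P(first=purple and the second token is purple and the third is yellow) = (11/23)·(10/22)·(8/21) = 40/483.
P(E) = Σ over first color = 16/483 + 40/483 + 4/69 = 4/23.
By Bayes, P(first=purple | E) = 40/483 / 4/23 = 10/21 ≈ 0.4762.

10/21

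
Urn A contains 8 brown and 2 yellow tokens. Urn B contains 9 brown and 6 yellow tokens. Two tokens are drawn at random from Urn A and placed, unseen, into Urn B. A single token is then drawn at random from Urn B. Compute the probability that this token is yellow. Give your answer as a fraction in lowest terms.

32/85

Condition on how many of the transferred tokens are yellow (from Urn A: 2 yellow of 10; then Urn B has 17 total).
  0 yellow: C(2,0)C(8,2)/C(10,2) = 28/45; then P = 6/17
  1 yellow: C(2,1)C(8,1)/C(10,2) = 16/45; then P = 7/17
  2 yellow: C(2,2)C(8,0)/C(10,2) = 1/45; then P = 8/17
P(yellow from Urn B) = 32/85 ≈ 0.3765.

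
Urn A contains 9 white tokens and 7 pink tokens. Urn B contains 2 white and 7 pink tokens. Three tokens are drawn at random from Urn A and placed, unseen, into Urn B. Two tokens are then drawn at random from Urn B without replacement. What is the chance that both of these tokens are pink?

Condition on how many of the transferred tokens are pink (from Urn A: 7 pink of 16; then Urn B has 12 total).
  0 pink: C(7,0)C(9,3)/C(16,3) = 3/20; then P = C(7,2)/C(12,2) = 7/22
  1 pink: C(7,1)C(9,2)/C(16,3) = 9/20; then P = C(8,2)/C(12,2) = 14/33
  2 pink: C(7,2)C(9,1)/C(16,3) = 27/80; then P = C(9,2)/C(12,2) = 6/11
  3 pink: C(7,3)C(9,0)/C(16,3) = 1/16; then P = C(10,2)/C(12,2) = 15/22
P(both pink) = 819/1760 ≈ 0.4653.

819/1760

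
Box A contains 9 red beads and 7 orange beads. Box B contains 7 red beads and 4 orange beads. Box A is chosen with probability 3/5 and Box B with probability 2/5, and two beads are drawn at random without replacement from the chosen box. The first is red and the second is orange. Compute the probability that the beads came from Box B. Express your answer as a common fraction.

P(E | Box A) = 21/80; P(E | Box B) = 14/55.
P(E) = 3/5·21/80 + 2/5·14/55 = 1141/4400.
By Bayes' rule, P(Box B | E) = 28/275 / 1141/4400 = 64/163 ≈ 0.3926.

64/163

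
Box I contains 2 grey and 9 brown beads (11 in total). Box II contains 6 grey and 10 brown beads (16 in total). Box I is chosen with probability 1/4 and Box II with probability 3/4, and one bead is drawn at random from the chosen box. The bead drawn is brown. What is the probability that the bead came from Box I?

24/79

P(brown | Box I) = 9/11; P(brown | Box II) = 5/8.
P(brown) = 1/4·9/11 + 3/4·5/8 = 237/352.
By Bayes' rule, P(Box I | brown) = 9/44 / 237/352 = 24/79 ≈ 0.3038.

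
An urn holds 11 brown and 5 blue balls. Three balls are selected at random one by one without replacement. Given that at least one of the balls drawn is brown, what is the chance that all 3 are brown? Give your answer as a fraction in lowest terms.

P(all 3 brown) = C(11,3)/C(16,3) = 33/112; P(at least one brown) = 1 − C(5,3)/C(16,3) = 55/56.
Since 'all 3 brown' ⊆ 'at least one brown', P(all 3 | at least one) = 33/112 / 55/56 = 3/10 ≈ 0.3000.

3/10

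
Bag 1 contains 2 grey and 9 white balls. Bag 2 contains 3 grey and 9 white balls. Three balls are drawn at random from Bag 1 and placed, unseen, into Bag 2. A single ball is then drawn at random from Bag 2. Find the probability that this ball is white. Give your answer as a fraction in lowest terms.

Condition on how many of the transferred balls are white (from Bag 1: 9 white of 11; then Bag 2 has 15 total).
  1 white: C(9,1)C(2,2)/C(11,3) = 3/55; then P = 10/15
  2 white: C(9,2)C(2,1)/C(11,3) = 24/55; then P = 11/15
  3 white: C(9,3)C(2,0)/C(11,3) = 28/55; then P = 12/15
P(white from Bag 2) = 42/55 ≈ 0.7636.

42/55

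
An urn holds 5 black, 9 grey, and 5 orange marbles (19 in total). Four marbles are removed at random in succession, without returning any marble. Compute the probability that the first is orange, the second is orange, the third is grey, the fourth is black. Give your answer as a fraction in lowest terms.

Multiply the conditional probability of each draw in order, without replacement, so each draw removes one from its color and from the total.
P = (5/19) · (4/18) · (9/17) · (5/16) = 25/2584 ≈ 0.0097.

25/2584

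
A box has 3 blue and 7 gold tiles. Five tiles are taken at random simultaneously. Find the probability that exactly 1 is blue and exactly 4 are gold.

5/12

Unordered draws without replacement: count favorable combinations over C(10,5).
Favorable = C(3,1) · C(7,4) = 105; total = C(10,5) = 252.
P = 105/252 = 5/12 ≈ 0.4167.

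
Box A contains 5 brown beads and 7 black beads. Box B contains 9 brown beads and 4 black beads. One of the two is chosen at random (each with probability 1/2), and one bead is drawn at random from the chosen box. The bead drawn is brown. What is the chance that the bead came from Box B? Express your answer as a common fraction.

P(brown | Box A) = 5/12; P(brown | Box B) = 9/13.
P(brown) = 1/2·5/12 + 1/2·9/13 = 173/312.
By Bayes' rule, P(Box B | brown) = 9/26 / 173/312 = 108/173 ≈ 0.6243.

108/173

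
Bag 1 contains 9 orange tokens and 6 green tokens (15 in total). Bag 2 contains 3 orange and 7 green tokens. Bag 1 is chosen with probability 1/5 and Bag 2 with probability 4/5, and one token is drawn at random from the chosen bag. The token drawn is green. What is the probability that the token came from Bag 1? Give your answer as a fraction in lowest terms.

1/8

P(green | Bag 1) = 2/5; P(green | Bag 2) = 7/10.
P(green) = 1/5·2/5 + 4/5·7/10 = 16/25.
By Bayes' rule, P(Bag 1 | green) = 2/25 / 16/25 = 1/8 ≈ 0.1250.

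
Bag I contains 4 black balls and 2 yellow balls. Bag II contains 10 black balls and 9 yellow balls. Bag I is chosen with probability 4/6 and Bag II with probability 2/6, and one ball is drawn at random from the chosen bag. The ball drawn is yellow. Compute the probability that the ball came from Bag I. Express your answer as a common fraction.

38/65

P(yellow | Bag I) = 1/3; P(yellow | Bag II) = 9/19.
P(yellow) = 2/3·1/3 + 1/3·9/19 = 65/171.
By Bayes' rule, P(Bag I | yellow) = 2/9 / 65/171 = 38/65 ≈ 0.5846.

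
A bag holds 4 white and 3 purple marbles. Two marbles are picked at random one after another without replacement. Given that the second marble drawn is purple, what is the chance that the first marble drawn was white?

2/3

P(first=white and the second marble drawn is purple) = (4/7)·(3/6) = 2/7.
P(the second marble drawn is purple) = Σ over first color = 2/7 + 1/7 = 3/7.
By Bayes, P(first=white | the second marble drawn is purple) = 2/7 / 3/7 = 2/3 ≈ 0.6667.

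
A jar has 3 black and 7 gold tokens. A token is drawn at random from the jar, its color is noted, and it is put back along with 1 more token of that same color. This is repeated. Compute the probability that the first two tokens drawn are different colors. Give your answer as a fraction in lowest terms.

Either gold then black, or black then gold; after the first draw the total is 11.
P = (7/10)·(3/11) + (3/10)·(7/11) = 21/55 ≈ 0.3818.

21/55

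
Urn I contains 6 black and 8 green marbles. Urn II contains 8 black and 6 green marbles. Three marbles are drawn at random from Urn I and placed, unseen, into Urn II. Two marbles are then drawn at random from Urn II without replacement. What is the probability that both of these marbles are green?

2385/12376

Condition on how many of the transferred marbles are green (from Urn I: 8 green of 14; then Urn II has 17 total).
  0 green: C(8,0)C(6,3)/C(14,3) = 5/91; then P = C(6,2)/C(17,2) = 15/136
  1 green: C(8,1)C(6,2)/C(14,3) = 30/91; then P = C(7,2)/C(17,2) = 21/136
  2 green: C(8,2)C(6,1)/C(14,3) = 6/13; then P = C(8,2)/C(17,2) = 7/34
  3 green: C(8,3)C(6,0)/C(14,3) = 2/13; then P = C(9,2)/C(17,2) = 9/34
P(both green) = 2385/12376 ≈ 0.1927.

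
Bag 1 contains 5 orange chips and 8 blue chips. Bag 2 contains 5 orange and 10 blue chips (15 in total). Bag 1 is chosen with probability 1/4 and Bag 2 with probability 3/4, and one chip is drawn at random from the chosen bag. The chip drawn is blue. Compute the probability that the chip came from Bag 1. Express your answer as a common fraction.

P(blue | Bag 1) = 8/13; P(blue | Bag 2) = 2/3.
P(blue) = 1/4·8/13 + 3/4·2/3 = 17/26.
By Bayes' rule, P(Bag 1 | blue) = 2/13 / 17/26 = 4/17 ≈ 0.2353.

4/17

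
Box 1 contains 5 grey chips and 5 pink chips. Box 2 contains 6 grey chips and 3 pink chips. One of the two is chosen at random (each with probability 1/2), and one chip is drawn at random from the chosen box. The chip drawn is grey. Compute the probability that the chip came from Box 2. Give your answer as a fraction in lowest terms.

4/7

P(grey | Box 1) = 1/2; P(grey | Box 2) = 2/3.
P(grey) = 1/2·1/2 + 1/2·2/3 = 7/12.
By Bayes' rule, P(Box 2 | grey) = 1/3 / 7/12 = 4/7 ≈ 0.5714.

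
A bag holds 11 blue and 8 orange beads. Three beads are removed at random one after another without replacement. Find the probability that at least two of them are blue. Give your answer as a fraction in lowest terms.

Sum the hypergeometric tail for j = 2,…,3 blue beads.
Favorable = C(11,2)·C(8,1) + C(11,3)·C(8,0) = 605; total = C(19,3) = 969.
P = 605/969 = 605/969 ≈ 0.6244.

605/969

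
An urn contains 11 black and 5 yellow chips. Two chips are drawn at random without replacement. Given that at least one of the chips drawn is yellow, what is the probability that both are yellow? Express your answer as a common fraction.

P(both yellow) = C(5,2)/C(16,2) = 1/12; P(at least one yellow) = 1 − C(11,2)/C(16,2) = 13/24.
Since 'both yellow' ⊆ 'at least one yellow', P(both | at least one) = 1/12 / 13/24 = 2/13 ≈ 0.1538.

2/13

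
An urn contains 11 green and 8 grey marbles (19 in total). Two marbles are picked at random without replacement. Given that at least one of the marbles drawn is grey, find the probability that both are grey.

P(both grey) = C(8,2)/C(19,2) = 28/171; P(at least one grey) = 1 − C(11,2)/C(19,2) = 116/171.
Since 'both grey' ⊆ 'at least one grey', P(both | at least one) = 28/171 / 116/171 = 7/29 ≈ 0.2414.

7/29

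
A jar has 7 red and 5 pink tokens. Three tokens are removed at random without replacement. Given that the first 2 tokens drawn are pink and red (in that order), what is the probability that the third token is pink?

2/5

After removing 1 red, 1 pink, the jar has 4 pink out of 10 remaining.
P(third is pink | given) = 4/10 = 2/5 ≈ 0.4000.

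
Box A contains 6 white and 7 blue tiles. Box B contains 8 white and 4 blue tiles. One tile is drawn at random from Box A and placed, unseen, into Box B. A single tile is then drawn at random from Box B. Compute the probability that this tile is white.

Condition on how many of the transferred tiles are white (from Box A: 6 white of 13; then Box B has 13 total).
  0 white: C(6,0)C(7,1)/C(13,1) = 7/13; then P = 8/13
  1 white: C(6,1)C(7,0)/C(13,1) = 6/13; then P = 9/13
P(white from Box B) = 110/169 ≈ 0.6509.

110/169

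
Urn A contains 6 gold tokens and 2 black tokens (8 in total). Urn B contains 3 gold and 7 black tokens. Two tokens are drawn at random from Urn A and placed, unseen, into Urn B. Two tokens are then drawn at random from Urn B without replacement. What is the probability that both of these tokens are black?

Condition on how many of the transferred tokens are black (from Urn A: 2 black of 8; then Urn B has 12 total).
  0 black: C(2,0)C(6,2)/C(8,2) = 15/28; then P = C(7,2)/C(12,2) = 7/22
  1 black: C(2,1)C(6,1)/C(8,2) = 3/7; then P = C(8,2)/C(12,2) = 14/33
  2 black: C(2,2)C(6,0)/C(8,2) = 1/28; then P = C(9,2)/C(12,2) = 6/11
P(both black) = 229/616 ≈ 0.3718.

229/616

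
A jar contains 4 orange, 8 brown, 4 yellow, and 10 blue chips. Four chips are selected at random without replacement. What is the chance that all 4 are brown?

Unordered draws without replacement: count favorable combinations over C(26,4).
Favorable = C(4,0) · C(8,4) · C(4,0) · C(10,0) = 70; total = C(26,4) = 14950.
P = 70/14950 = 7/1495 ≈ 0.0047.

7/1495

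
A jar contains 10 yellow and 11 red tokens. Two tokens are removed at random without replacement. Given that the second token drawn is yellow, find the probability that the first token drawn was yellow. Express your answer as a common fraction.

9/20

P(first=yellow and the second token drawn is yellow) = (10/21)·(9/20) = 3/14.
P(the second token drawn is yellow) = Σ over first color = 3/14 + 11/42 = 10/21.
By Bayes, P(first=yellow | the second token drawn is yellow) = 3/14 / 10/21 = 9/20 ≈ 0.4500.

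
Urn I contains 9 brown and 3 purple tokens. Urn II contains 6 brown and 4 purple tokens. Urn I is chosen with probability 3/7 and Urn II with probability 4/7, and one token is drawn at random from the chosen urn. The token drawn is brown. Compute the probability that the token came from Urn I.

15/31

P(brown | Urn I) = 3/4; P(brown | Urn II) = 3/5.
P(brown) = 3/7·3/4 + 4/7·3/5 = 93/140.
By Bayes' rule, P(Urn I | brown) = 9/28 / 93/140 = 15/31 ≈ 0.4839.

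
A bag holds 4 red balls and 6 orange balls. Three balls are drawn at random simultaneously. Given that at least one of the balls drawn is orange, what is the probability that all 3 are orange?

5/29

P(all 3 orange) = C(6,3)/C(10,3) = 1/6; P(at least one orange) = 1 − C(4,3)/C(10,3) = 29/30.
Since 'all 3 orange' ⊆ 'at least one orange', P(all 3 | at least one) = 1/6 / 29/30 = 5/29 ≈ 0.1724.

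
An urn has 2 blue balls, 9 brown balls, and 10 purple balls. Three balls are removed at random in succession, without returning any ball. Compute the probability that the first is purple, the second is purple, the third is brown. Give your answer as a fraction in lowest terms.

27/266

Multiply the conditional probability of each draw in order, without replacement, so each draw removes one from its color and from the total.
P = (10/21) · (9/20) · (9/19) = 27/266 ≈ 0.1015.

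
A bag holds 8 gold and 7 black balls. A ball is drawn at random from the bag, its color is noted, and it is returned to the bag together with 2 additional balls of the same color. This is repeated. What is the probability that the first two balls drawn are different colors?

Either gold then black, or black then gold; after the first draw the total is 17.
P = (8/15)·(7/17) + (7/15)·(8/17) = 112/255 ≈ 0.4392.

112/255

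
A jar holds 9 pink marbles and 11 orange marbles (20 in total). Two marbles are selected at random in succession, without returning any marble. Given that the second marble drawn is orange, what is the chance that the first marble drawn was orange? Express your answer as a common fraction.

P(first=orange and the second marble drawn is orange) = (11/20)·(10/19) = 11/38.
P(the second marble drawn is orange) = Σ over first color = 99/380 + 11/38 = 11/20.
By Bayes, P(first=orange | the second marble drawn is orange) = 11/38 / 11/20 = 10/19 ≈ 0.5263.

10/19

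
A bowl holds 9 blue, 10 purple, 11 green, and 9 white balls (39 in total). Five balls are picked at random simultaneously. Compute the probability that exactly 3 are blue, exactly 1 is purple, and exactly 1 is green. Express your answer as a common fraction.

440/27417

Unordered draws without replacement: count favorable combinations over C(39,5).
Favorable = C(9,3) · C(10,1) · C(11,1) · C(9,0) = 9240; total = C(39,5) = 575757.
P = 9240/575757 = 440/27417 ≈ 0.0160.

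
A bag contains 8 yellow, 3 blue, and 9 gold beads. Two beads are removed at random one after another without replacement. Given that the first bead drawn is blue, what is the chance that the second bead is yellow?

After removing 1 blue, the bag has 8 yellow out of 19 remaining.
P(second is yellow | given) = 8/19 ≈ 0.4211.

8/19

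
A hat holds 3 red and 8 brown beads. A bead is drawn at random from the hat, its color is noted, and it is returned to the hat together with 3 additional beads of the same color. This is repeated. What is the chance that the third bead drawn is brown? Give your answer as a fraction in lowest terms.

Sum over the four possibilities for the first two draws (brown/not-brown each), tracking how the brown count and total change by +3 per draw.
P(third is brown) = 8/11 ≈ 0.7273. (In a Pólya urn every draw has the same marginal probability 8/11.)

8/11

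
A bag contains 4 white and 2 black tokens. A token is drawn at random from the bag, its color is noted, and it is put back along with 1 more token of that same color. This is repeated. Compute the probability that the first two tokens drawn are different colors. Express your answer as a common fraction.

Either black then white, or white then black; after the first draw the total is 7.
P = (2/6)·(4/7) + (4/6)·(2/7) = 8/21 ≈ 0.3810.

8/21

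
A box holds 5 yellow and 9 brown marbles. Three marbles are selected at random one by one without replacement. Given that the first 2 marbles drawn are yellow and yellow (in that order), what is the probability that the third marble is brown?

After removing 2 yellow, the box has 9 brown out of 12 remaining.
P(third is brown | given) = 9/12 = 3/4 ≈ 0.7500.

3/4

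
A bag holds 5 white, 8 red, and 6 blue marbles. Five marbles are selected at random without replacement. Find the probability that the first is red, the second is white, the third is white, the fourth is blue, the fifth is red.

Multiply the conditional probability of each draw in order, without replacement, so each draw removes one from its color and from the total.
P = (8/19) · (5/18) · (4/17) · (6/16) · (7/15) = 14/2907 ≈ 0.0048.

14/2907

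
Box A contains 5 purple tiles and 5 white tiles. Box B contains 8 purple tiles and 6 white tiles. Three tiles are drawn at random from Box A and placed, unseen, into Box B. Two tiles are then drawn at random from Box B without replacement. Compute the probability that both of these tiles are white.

37/204

Condition on how many of the transferred tiles are white (from Box A: 5 white of 10; then Box B has 17 total).
  0 white: C(5,0)C(5,3)/C(10,3) = 1/12; then P = C(6,2)/C(17,2) = 15/136
  1 white: C(5,1)C(5,2)/C(10,3) = 5/12; then P = C(7,2)/C(17,2) = 21/136
  2 white: C(5,2)C(5,1)/C(10,3) = 5/12; then P = C(8,2)/C(17,2) = 7/34
  3 white: C(5,3)C(5,0)/C(10,3) = 1/12; then P = C(9,2)/C(17,2) = 9/34
P(both white) = 37/204 ≈ 0.1814.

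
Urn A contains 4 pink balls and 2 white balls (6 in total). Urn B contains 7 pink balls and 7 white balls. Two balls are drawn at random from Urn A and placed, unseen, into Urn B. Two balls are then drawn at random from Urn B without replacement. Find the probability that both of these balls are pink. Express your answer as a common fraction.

Condition on how many of the transferred balls are pink (from Urn A: 4 pink of 6; then Urn B has 16 total).
  0 pink: C(4,0)C(2,2)/C(6,2) = 1/15; then P = C(7,2)/C(16,2) = 7/40
  1 pink: C(4,1)C(2,1)/C(6,2) = 8/15; then P = C(8,2)/C(16,2) = 7/30
  2 pink: C(4,2)C(2,0)/C(6,2) = 2/5; then P = C(9,2)/C(16,2) = 3/10
P(both pink) = 461/1800 ≈ 0.2561.

461/1800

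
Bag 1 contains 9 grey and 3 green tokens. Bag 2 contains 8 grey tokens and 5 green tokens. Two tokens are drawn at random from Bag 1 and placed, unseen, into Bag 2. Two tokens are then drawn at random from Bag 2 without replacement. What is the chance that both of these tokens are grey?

446/1155

Condition on how many of the transferred tokens are grey (from Bag 1: 9 grey of 12; then Bag 2 has 15 total).
  0 grey: C(9,0)C(3,2)/C(12,2) = 1/22; then P = C(8,2)/C(15,2) = 4/15
  1 grey: C(9,1)C(3,1)/C(12,2) = 9/22; then P = C(9,2)/C(15,2) = 12/35
  2 grey: C(9,2)C(3,0)/C(12,2) = 6/11; then P = C(10,2)/C(15,2) = 3/7
P(both grey) = 446/1155 ≈ 0.3861.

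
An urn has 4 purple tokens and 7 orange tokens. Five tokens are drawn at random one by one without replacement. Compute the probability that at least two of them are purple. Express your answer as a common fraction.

Sum the hypergeometric tail for j = 2,…,4 purple tokens.
Favorable = C(4,2)·C(7,3) + C(4,3)·C(7,2) + C(4,4)·C(7,1) = 301; total = C(11,5) = 462.
P = 301/462 = 43/66 ≈ 0.6515.

43/66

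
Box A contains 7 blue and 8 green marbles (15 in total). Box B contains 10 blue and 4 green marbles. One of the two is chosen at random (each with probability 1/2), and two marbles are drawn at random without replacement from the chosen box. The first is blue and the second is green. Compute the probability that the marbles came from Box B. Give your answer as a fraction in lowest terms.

P(E | Box A) = 4/15; P(E | Box B) = 20/91.
P(E) = 1/2·4/15 + 1/2·20/91 = 332/1365.
By Bayes' rule, P(Box B | E) = 10/91 / 332/1365 = 75/166 ≈ 0.4518.

75/166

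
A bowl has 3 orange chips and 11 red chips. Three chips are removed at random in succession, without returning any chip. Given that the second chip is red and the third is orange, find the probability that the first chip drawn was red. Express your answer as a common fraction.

5/6

P(first=red and the second chip is red and the third is orange) = (11/14)·(10/13)·(3/12) = 55/364.
P(E) = Σ over first color = 11/364 + 55/364 = 33/182.
By Bayes, P(first=red | E) = 55/364 / 33/182 = 5/6 ≈ 0.8333.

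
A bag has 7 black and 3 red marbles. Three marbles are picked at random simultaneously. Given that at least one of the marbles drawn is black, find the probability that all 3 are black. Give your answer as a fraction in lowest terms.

5/17

P(all 3 black) = C(7,3)/C(10,3) = 7/24; P(at least one black) = 1 − C(3,3)/C(10,3) = 119/120.
Since 'all 3 black' ⊆ 'at least one black', P(all 3 | at least one) = 7/24 / 119/120 = 5/17 ≈ 0.2941.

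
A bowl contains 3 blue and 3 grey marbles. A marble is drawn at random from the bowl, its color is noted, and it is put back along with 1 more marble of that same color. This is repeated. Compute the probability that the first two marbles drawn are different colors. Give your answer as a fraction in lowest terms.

3/7

Either blue then grey, or grey then blue; after the first draw the total is 7.
P = (3/6)·(3/7) + (3/6)·(3/7) = 3/7 ≈ 0.4286.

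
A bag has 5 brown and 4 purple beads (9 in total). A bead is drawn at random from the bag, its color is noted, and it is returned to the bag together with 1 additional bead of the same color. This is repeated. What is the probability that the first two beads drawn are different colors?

4/9

Either brown then purple, or purple then brown; after the first draw the total is 10.
P = (5/9)·(4/10) + (4/9)·(5/10) = 4/9 ≈ 0.4444.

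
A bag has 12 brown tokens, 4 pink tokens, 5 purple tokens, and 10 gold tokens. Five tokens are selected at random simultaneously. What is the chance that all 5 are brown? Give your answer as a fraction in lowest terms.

88/18879

Unordered draws without replacement: count favorable combinations over C(31,5).
Favorable = C(12,5) · C(4,0) · C(5,0) · C(10,0) = 792; total = C(31,5) = 169911.
P = 792/169911 = 88/18879 ≈ 0.0047.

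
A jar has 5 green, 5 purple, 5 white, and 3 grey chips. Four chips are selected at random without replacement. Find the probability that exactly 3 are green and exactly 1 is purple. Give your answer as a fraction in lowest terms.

Unordered draws without replacement: count favorable combinations over C(18,4).
Favorable = C(5,3) · C(5,1) · C(5,0) · C(3,0) = 50; total = C(18,4) = 3060.
P = 50/3060 = 5/306 ≈ 0.0163.

5/306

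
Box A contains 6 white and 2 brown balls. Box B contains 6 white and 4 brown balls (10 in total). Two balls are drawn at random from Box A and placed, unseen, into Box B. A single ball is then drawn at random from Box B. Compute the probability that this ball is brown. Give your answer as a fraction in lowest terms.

Condition on how many of the transferred balls are brown (from Box A: 2 brown of 8; then Box B has 12 total).
  0 brown: C(2,0)C(6,2)/C(8,2) = 15/28; then P = 4/12
  1 brown: C(2,1)C(6,1)/C(8,2) = 3/7; then P = 5/12
  2 brown: C(2,2)C(6,0)/C(8,2) = 1/28; then P = 6/12
P(brown from Box B) = 3/8 ≈ 0.3750.

3/8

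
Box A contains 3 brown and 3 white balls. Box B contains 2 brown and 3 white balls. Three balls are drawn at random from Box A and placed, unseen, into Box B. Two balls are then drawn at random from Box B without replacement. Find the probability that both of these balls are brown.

Condition on how many of the transferred balls are brown (from Box A: 3 brown of 6; then Box B has 8 total).
  0 brown: C(3,0)C(3,3)/C(6,3) = 1/20; then P = C(2,2)/C(8,2) = 1/28
  1 brown: C(3,1)C(3,2)/C(6,3) = 9/20; then P = C(3,2)/C(8,2) = 3/28
  2 brown: C(3,2)C(3,1)/C(6,3) = 9/20; then P = C(4,2)/C(8,2) = 3/14
  3 brown: C(3,3)C(3,0)/C(6,3) = 1/20; then P = C(5,2)/C(8,2) = 5/14
P(both brown) = 23/140 ≈ 0.1643.

23/140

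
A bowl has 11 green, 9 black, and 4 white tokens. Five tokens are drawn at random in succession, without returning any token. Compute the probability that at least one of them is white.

Use the complement: P(at least one white) = 1 − P(no white).
P(none) = C(20,5)/C(24,5) = 15504/42504.
So P = 1 − 15504/42504 = 1125/1771 ≈ 0.6352.

1125/1771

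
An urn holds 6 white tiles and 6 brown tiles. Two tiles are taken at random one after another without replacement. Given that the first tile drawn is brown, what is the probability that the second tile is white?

After removing 1 brown, the urn has 6 white out of 11 remaining.
P(second is white | given) = 6/11 ≈ 0.5455.

6/11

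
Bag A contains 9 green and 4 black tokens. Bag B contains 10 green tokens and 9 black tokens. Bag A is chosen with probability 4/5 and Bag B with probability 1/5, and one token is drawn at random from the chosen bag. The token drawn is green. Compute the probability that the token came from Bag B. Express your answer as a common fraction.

P(green | Bag A) = 9/13; P(green | Bag B) = 10/19.
P(green) = 4/5·9/13 + 1/5·10/19 = 814/1235.
By Bayes' rule, P(Bag B | green) = 2/19 / 814/1235 = 65/407 ≈ 0.1597.

65/407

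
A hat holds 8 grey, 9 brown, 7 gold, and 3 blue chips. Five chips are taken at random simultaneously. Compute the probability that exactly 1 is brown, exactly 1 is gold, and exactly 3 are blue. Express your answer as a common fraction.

Unordered draws without replacement: count favorable combinations over C(27,5).
Favorable = C(8,0) · C(9,1) · C(7,1) · C(3,3) = 63; total = C(27,5) = 80730.
P = 63/80730 = 7/8970 ≈ 0.0008.

7/8970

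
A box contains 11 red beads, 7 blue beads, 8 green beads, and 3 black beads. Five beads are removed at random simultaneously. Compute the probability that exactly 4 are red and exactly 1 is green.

176/7917

Unordered draws without replacement: count favorable combinations over C(29,5).
Favorable = C(11,4) · C(7,0) · C(8,1) · C(3,0) = 2640; total = C(29,5) = 118755.
P = 2640/118755 = 176/7917 ≈ 0.0222.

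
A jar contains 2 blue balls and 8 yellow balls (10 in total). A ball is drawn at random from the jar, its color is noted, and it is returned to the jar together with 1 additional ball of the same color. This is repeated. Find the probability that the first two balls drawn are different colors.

Either blue then yellow, or yellow then blue; after the first draw the total is 11.
P = (2/10)·(8/11) + (8/10)·(2/11) = 16/55 ≈ 0.2909.

16/55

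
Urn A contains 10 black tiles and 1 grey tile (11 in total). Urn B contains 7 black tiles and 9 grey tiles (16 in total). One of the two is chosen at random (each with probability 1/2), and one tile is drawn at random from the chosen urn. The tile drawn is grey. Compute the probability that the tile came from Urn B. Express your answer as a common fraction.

99/115

P(grey | Urn A) = 1/11; P(grey | Urn B) = 9/16.
P(grey) = 1/2·1/11 + 1/2·9/16 = 115/352.
By Bayes' rule, P(Urn B | grey) = 9/32 / 115/352 = 99/115 ≈ 0.8609.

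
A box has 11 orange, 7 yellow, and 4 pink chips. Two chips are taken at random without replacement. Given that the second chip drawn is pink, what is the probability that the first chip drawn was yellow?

P(first=yellow and the second chip drawn is pink) = (7/22)·(4/21) = 2/33.
P(the second chip drawn is pink) = Σ over first color = 2/21 + 2/33 + 2/77 = 2/11.
By Bayes, P(first=yellow | the second chip drawn is pink) = 2/33 / 2/11 = 1/3 ≈ 0.3333.

1/3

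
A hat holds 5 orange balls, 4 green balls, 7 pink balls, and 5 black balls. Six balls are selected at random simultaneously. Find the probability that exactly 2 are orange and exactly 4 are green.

5/27132

Unordered draws without replacement: count favorable combinations over C(21,6).
Favorable = C(5,2) · C(4,4) · C(7,0) · C(5,0) = 10; total = C(21,6) = 54264.
P = 10/54264 = 5/27132 ≈ 0.0002.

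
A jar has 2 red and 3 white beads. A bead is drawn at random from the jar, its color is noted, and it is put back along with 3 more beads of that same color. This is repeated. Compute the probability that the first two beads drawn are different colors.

3/10

Either white then red, or red then white; after the first draw the total is 8.
P = (3/5)·(2/8) + (2/5)·(3/8) = 3/10 ≈ 0.3000.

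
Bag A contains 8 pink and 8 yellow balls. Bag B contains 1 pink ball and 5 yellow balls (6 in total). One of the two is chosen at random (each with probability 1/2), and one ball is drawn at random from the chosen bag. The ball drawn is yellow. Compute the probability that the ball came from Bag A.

3/8

P(yellow | Bag A) = 1/2; P(yellow | Bag B) = 5/6.
P(yellow) = 1/2·1/2 + 1/2·5/6 = 2/3.
By Bayes' rule, P(Bag A | yellow) = 1/4 / 2/3 = 3/8 ≈ 0.3750.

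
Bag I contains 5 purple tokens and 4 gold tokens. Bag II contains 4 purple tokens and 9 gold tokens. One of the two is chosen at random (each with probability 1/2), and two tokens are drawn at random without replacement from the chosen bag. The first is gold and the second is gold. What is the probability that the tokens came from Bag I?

13/49

P(E | Bag I) = 1/6; P(E | Bag II) = 6/13.
P(E) = 1/2·1/6 + 1/2·6/13 = 49/156.
By Bayes' rule, P(Bag I | E) = 1/12 / 49/156 = 13/49 ≈ 0.2653.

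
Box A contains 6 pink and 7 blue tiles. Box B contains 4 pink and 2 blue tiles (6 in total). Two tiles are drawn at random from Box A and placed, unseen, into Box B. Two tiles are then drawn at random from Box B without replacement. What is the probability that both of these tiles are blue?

Condition on how many of the transferred tiles are blue (from Box A: 7 blue of 13; then Box B has 8 total).
  0 blue: C(7,0)C(6,2)/C(13,2) = 5/26; then P = C(2,2)/C(8,2) = 1/28
  1 blue: C(7,1)C(6,1)/C(13,2) = 7/13; then P = C(3,2)/C(8,2) = 3/28
  2 blue: C(7,2)C(6,0)/C(13,2) = 7/26; then P = C(4,2)/C(8,2) = 3/14
P(both blue) = 89/728 ≈ 0.1223.

89/728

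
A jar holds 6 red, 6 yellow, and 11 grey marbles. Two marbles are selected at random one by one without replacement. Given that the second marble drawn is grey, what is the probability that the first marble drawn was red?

3/11

P(first=red and the second marble drawn is grey) = (6/23)·(11/22) = 3/23.
P(the second marble drawn is grey) = Σ over first color = 3/23 + 3/23 + 5/23 = 11/23.
By Bayes, P(first=red | the second marble drawn is grey) = 3/23 / 11/23 = 3/11 ≈ 0.2727.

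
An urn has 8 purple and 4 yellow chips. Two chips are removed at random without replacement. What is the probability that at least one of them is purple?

10/11

Use the complement: P(at least one purple) = 1 − P(no purple).
P(none) = C(4,2)/C(12,2) = 6/66.
So P = 1 − 6/66 = 10/11 ≈ 0.9091.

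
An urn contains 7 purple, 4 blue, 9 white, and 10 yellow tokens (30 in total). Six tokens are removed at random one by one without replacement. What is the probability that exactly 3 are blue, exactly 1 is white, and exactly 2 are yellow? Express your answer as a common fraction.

Unordered draws without replacement: count favorable combinations over C(30,6).
Favorable = C(7,0) · C(4,3) · C(9,1) · C(10,2) = 1620; total = C(30,6) = 593775.
P = 1620/593775 = 36/13195 ≈ 0.0027.

36/13195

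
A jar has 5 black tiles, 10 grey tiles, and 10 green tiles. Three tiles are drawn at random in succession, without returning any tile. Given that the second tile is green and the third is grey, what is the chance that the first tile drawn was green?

9/23

P(first=green and the second tile is green and the third is grey) = (10/25)·(9/24)·(10/23) = 3/46.
P(E) = Σ over first color = 5/138 + 3/46 + 3/46 = 1/6.
By Bayes, P(first=green | E) = 3/46 / 1/6 = 9/23 ≈ 0.3913.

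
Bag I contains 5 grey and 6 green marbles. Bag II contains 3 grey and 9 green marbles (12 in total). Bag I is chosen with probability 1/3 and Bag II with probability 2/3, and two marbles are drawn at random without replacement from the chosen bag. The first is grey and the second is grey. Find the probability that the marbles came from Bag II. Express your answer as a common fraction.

P(E | Bag I) = 2/11; P(E | Bag II) = 1/22.
P(E) = 1/3·2/11 + 2/3·1/22 = 1/11.
By Bayes' rule, P(Bag II | E) = 1/33 / 1/11 = 1/3 ≈ 0.3333.

1/3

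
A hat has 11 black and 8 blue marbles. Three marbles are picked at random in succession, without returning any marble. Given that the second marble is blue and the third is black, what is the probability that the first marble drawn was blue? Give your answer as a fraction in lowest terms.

P(first=blue and the second marble is blue and the third is black) = (8/19)·(7/18)·(11/17) = 308/2907.
P(E) = Σ over first color = 440/2907 + 308/2907 = 44/171.
By Bayes, P(first=blue | E) = 308/2907 / 44/171 = 7/17 ≈ 0.4118.

7/17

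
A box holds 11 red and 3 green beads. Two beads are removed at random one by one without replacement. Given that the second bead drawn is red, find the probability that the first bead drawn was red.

P(first=red and the second bead drawn is red) = (11/14)·(10/13) = 55/91.
P(the second bead drawn is red) = Σ over first color = 55/91 + 33/182 = 11/14.
By Bayes, P(first=red | the second bead drawn is red) = 55/91 / 11/14 = 10/13 ≈ 0.7692.

10/13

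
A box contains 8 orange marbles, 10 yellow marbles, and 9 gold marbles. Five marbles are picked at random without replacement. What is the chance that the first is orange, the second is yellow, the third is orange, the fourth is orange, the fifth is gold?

Multiply the conditional probability of each draw in order, without replacement, so each draw removes one from its color and from the total.
P = (8/27) · (10/26) · (7/25) · (6/24) · (9/23) = 14/4485 ≈ 0.0031.

14/4485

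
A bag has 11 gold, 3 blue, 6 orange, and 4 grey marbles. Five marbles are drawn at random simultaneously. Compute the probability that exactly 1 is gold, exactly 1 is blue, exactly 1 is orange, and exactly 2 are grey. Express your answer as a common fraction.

9/322

Unordered draws without replacement: count favorable combinations over C(24,5).
Favorable = C(11,1) · C(3,1) · C(6,1) · C(4,2) = 1188; total = C(24,5) = 42504.
P = 1188/42504 = 9/322 ≈ 0.0280.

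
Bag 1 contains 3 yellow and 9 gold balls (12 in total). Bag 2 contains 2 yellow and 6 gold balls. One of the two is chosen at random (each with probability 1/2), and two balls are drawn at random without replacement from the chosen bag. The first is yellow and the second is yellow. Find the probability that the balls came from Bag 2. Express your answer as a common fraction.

11/25

P(E | Bag 1) = 1/22; P(E | Bag 2) = 1/28.
P(E) = 1/2·1/22 + 1/2·1/28 = 25/616.
By Bayes' rule, P(Bag 2 | E) = 1/56 / 25/616 = 11/25 ≈ 0.4400.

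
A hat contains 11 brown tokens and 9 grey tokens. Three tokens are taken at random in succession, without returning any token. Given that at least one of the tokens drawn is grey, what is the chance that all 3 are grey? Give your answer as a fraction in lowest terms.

P(all 3 grey) = C(9,3)/C(20,3) = 7/95; P(at least one grey) = 1 − C(11,3)/C(20,3) = 65/76.
Since 'all 3 grey' ⊆ 'at least one grey', P(all 3 | at least one) = 7/95 / 65/76 = 28/325 ≈ 0.0862.

28/325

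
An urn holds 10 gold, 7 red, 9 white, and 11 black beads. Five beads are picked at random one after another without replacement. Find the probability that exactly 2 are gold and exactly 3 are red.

Unordered draws without replacement: count favorable combinations over C(37,5).
Favorable = C(10,2) · C(7,3) · C(9,0) · C(11,0) = 1575; total = C(37,5) = 435897.
P = 1575/435897 = 25/6919 ≈ 0.0036.

25/6919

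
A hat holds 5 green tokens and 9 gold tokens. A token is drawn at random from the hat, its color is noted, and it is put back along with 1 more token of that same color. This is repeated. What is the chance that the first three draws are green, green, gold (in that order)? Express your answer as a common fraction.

9/112

Track the composition after each reinforcement of +1.
P = (5/14) · (6/15) · (9/16) = 9/112 ≈ 0.0804.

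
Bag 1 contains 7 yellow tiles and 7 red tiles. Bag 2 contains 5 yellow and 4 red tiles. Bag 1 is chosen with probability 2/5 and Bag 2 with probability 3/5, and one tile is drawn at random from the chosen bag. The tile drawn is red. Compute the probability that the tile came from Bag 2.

4/7

P(red | Bag 1) = 1/2; P(red | Bag 2) = 4/9.
P(red) = 2/5·1/2 + 3/5·4/9 = 7/15.
By Bayes' rule, P(Bag 2 | red) = 4/15 / 7/15 = 4/7 ≈ 0.5714.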